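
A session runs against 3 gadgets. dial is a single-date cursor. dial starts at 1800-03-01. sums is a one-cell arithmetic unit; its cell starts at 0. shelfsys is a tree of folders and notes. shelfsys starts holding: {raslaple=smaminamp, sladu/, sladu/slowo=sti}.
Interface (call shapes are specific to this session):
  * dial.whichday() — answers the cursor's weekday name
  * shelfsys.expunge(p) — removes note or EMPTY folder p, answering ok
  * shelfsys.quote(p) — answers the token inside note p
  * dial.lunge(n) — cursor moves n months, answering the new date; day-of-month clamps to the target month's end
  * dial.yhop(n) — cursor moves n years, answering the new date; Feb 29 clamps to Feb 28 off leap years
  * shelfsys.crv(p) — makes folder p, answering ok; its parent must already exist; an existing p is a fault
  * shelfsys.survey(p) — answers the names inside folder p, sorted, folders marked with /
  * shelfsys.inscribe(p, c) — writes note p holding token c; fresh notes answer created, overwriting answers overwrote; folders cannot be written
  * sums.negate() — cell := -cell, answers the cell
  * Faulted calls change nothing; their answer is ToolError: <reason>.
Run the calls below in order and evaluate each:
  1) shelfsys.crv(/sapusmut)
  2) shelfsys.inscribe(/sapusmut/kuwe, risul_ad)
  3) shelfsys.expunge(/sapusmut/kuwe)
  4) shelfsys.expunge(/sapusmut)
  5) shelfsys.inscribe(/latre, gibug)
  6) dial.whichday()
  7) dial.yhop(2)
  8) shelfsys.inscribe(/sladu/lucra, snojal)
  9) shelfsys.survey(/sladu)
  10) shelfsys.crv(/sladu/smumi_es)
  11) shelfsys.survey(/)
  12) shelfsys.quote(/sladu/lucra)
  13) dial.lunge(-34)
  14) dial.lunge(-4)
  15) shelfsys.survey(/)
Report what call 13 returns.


Answer: 1799-05-01

Derivation:
CALL shelfsys.crv[/sapusmut]
RET  ok
CALL shelfsys.inscribe[/sapusmut/kuwe; risul_ad]
RET  created
CALL shelfsys.expunge[/sapusmut/kuwe]
RET  ok
CALL shelfsys.expunge[/sapusmut]
RET  ok
CALL shelfsys.inscribe[/latre; gibug]
RET  created
CALL dial.whichday[]
RET  Saturday
CALL dial.yhop[2]
RET  1802-03-01
CALL shelfsys.inscribe[/sladu/lucra; snojal]
RET  created
CALL shelfsys.survey[/sladu]
RET  [lucra, slowo]
CALL shelfsys.crv[/sladu/smumi_es]
RET  ok
CALL shelfsys.survey[/]
RET  [latre, raslaple, sladu/]
CALL shelfsys.quote[/sladu/lucra]
RET  snojal
CALL dial.lunge[-34]
RET  1799-05-01
CALL dial.lunge[-4]
RET  1799-01-01
CALL shelfsys.survey[/]
RET  [latre, raslaple, sladu/]


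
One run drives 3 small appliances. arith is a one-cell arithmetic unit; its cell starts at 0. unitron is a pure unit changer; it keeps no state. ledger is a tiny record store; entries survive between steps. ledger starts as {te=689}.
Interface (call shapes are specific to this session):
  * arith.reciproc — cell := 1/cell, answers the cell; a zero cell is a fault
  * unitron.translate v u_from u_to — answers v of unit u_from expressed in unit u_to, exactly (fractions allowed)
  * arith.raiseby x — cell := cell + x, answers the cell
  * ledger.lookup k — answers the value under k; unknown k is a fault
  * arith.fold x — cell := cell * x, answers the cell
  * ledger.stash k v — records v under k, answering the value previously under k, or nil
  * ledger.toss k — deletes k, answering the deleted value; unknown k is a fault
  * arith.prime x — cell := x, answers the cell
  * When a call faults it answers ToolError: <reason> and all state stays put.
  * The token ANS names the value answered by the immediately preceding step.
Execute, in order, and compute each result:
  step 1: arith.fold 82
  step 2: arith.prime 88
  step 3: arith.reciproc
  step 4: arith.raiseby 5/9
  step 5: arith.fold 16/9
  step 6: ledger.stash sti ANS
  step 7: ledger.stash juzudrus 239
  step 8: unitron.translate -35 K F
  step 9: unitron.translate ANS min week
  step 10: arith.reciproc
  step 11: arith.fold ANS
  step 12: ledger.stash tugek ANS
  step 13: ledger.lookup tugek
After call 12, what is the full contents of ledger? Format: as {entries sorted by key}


Answer: {juzudrus=239, sti=898/891, te=689, tugek=793881/806404}

Derivation:
Do: fold[82]
See: 0
Do: prime[88]
See: 88
Do: reciproc[]
See: 1/88
Do: raiseby[5/9]
See: 449/792
Do: fold[16/9]
See: 898/891
Do: stash[sti; ANS]
See: nil
Do: stash[juzudrus; 239]
See: nil
Do: translate[-35; K; F]
See: -52267/100
Do: translate[ANS; min; week]
See: -52267/1008000
Do: reciproc[]
See: 891/898
Do: fold[ANS]
See: 793881/806404
Do: stash[tugek; ANS]
See: nil
Do: lookup[tugek]
See: 793881/806404


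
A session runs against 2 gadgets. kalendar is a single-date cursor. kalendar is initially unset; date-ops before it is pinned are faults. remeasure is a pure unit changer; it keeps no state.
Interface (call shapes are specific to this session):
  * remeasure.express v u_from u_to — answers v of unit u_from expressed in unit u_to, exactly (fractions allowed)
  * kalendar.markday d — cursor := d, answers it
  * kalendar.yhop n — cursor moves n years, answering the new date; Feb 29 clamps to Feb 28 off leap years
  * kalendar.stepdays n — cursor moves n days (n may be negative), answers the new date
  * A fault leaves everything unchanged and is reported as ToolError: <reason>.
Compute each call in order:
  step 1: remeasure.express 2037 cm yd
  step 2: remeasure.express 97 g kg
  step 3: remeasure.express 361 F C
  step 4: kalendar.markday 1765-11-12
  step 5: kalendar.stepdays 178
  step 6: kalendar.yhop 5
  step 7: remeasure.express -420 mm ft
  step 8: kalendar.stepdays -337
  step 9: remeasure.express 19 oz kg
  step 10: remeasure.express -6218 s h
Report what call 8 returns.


Answer: 1770-06-06

Derivation:
% remeasure.express 2037 cm yd
= 16975/762
% remeasure.express 97 g kg
= 97/1000
% remeasure.express 361 F C
= 1645/9
% kalendar.markday 1765-11-12
= 1765-11-12
% kalendar.stepdays 178
= 1766-05-09
% kalendar.yhop 5
= 1771-05-09
% remeasure.express -420 mm ft
= -175/127
% kalendar.stepdays -337
= 1770-06-06
% remeasure.express 19 oz kg
= 861825503/1600000000
% remeasure.express -6218 s h
= -3109/1800


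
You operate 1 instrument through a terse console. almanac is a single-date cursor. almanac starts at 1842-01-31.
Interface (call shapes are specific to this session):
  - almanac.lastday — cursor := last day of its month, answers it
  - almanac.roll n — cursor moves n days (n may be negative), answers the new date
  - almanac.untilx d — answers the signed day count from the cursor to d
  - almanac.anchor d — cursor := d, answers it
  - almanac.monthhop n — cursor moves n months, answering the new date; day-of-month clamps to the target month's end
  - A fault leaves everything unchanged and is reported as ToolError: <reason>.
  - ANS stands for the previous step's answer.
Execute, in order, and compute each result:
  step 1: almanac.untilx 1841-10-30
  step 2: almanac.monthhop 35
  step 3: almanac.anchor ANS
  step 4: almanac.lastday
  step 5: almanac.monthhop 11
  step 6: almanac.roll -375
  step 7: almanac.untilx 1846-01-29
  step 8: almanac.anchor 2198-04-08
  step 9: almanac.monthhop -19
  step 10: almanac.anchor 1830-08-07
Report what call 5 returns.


·→ almanac.untilx(d: 1841-10-30)
·← -93
·→ almanac.monthhop(n: 35)
·← 1844-12-31
·→ almanac.anchor(d: ANS)
·← 1844-12-31
·→ almanac.lastday()
·← 1844-12-31
·→ almanac.monthhop(n: 11)
·← 1845-11-30
·→ almanac.roll(n: -375)
·← 1844-11-20
·→ almanac.untilx(d: 1846-01-29)
·← 435
·→ almanac.anchor(d: 2198-04-08)
·← 2198-04-08
·→ almanac.monthhop(n: -19)
·← 2196-09-08
·→ almanac.anchor(d: 1830-08-07)
·← 1830-08-07

Answer: 1845-11-30


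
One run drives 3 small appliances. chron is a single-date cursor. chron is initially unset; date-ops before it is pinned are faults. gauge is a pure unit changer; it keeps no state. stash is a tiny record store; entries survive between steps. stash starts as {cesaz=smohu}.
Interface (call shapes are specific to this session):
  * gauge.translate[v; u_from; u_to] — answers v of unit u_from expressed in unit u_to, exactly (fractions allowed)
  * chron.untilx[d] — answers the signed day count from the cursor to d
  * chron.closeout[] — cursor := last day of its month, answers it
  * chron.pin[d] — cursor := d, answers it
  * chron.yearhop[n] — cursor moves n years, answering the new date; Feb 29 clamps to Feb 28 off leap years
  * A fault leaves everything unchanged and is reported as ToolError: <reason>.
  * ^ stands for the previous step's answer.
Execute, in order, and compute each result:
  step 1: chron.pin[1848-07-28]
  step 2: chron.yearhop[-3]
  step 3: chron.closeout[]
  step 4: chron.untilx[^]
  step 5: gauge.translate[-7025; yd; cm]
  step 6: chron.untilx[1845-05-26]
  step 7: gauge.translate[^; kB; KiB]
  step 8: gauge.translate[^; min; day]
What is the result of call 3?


Answer: 1845-07-31

Derivation:
I call chron.pin on d='1848-07-28', yielding 1848-07-28.
Calling chron.yearhop on n='-3', which returns 1845-07-28.
Then chron.closeout, which returns 1845-07-31.
Calling chron.untilx on d='^', yielding 0.
I use gauge.translate on v='-7025', u_from='yd', u_to='cm', and see -642366.
Then chron.untilx on d='1845-05-26', and observe -66.
I use gauge.translate on v='^', u_from='kB', u_to='KiB', → -4125/64.
I run gauge.translate on v='^', u_from='min', u_to='day', and see -275/6144.


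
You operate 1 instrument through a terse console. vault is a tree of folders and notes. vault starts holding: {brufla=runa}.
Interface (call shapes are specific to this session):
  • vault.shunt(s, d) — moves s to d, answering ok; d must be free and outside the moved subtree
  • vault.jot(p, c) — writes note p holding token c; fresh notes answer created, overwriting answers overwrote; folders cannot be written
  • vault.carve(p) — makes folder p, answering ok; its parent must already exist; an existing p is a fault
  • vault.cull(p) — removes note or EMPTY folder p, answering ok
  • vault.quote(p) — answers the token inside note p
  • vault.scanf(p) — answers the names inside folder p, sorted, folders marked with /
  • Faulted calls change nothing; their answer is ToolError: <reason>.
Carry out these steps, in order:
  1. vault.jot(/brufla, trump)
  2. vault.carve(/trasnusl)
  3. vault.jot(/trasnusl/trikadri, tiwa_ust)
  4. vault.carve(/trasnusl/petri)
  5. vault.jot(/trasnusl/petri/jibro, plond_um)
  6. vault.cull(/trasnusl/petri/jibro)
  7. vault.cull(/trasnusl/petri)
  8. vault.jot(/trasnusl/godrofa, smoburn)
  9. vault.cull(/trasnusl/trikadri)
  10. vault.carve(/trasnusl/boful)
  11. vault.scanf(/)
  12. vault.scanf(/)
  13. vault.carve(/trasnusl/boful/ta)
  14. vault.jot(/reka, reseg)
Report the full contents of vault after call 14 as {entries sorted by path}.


-> vault.jot(p: /brufla, c: trump)
<- overwrote
-> vault.carve(p: /trasnusl)
<- ok
-> vault.jot(p: /trasnusl/trikadri, c: tiwa_ust)
<- created
-> vault.carve(p: /trasnusl/petri)
<- ok
-> vault.jot(p: /trasnusl/petri/jibro, c: plond_um)
<- created
-> vault.cull(p: /trasnusl/petri/jibro)
<- ok
-> vault.cull(p: /trasnusl/petri)
<- ok
-> vault.jot(p: /trasnusl/godrofa, c: smoburn)
<- created
-> vault.cull(p: /trasnusl/trikadri)
<- ok
-> vault.carve(p: /trasnusl/boful)
<- ok
-> vault.scanf(p: /)
<- [brufla, trasnusl/]
-> vault.scanf(p: /)
<- [brufla, trasnusl/]
-> vault.carve(p: /trasnusl/boful/ta)
<- ok
-> vault.jot(p: /reka, c: reseg)
<- created

Answer: {brufla=trump, reka=reseg, trasnusl/, trasnusl/boful/, trasnusl/boful/ta/, trasnusl/godrofa=smoburn}


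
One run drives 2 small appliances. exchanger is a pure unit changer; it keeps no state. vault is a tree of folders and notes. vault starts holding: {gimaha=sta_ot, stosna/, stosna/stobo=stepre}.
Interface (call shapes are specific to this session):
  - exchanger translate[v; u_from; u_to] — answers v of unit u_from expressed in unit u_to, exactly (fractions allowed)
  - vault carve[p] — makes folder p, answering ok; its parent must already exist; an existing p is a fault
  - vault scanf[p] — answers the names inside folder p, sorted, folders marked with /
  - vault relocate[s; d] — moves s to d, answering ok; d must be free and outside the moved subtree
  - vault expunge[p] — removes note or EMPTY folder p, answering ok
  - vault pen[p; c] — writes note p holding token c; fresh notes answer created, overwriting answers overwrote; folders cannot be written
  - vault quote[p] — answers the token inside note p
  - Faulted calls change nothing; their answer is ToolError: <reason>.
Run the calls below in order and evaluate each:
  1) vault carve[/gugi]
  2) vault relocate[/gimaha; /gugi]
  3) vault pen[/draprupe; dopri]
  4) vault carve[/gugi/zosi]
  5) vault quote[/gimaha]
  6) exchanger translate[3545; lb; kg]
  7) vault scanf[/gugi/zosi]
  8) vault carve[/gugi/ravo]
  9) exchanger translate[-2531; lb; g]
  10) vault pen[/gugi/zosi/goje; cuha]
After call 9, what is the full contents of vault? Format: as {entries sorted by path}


Answer: {draprupe=dopri, gimaha=sta_ot, gugi/, gugi/ravo/, gugi/zosi/, stosna/, stosna/stobo=stepre}

Derivation:
-- vault carve(p: /gugi) : ok
-- vault relocate(s: /gimaha, d: /gugi) : ToolError: exists
-- vault pen(p: /draprupe, c: dopri) : created
-- vault carve(p: /gugi/zosi) : ok
-- vault quote(p: /gimaha) : sta_ot
-- exchanger translate(v: 3545, u_from: lb, u_to: kg) : 32159699033/20000000
-- vault scanf(p: /gugi/zosi) : []
-- vault carve(p: /gugi/ravo) : ok
-- exchanger translate(v: -2531, u_from: lb, u_to: g) : -114804228847/100000
-- vault pen(p: /gugi/zosi/goje, c: cuha) : created


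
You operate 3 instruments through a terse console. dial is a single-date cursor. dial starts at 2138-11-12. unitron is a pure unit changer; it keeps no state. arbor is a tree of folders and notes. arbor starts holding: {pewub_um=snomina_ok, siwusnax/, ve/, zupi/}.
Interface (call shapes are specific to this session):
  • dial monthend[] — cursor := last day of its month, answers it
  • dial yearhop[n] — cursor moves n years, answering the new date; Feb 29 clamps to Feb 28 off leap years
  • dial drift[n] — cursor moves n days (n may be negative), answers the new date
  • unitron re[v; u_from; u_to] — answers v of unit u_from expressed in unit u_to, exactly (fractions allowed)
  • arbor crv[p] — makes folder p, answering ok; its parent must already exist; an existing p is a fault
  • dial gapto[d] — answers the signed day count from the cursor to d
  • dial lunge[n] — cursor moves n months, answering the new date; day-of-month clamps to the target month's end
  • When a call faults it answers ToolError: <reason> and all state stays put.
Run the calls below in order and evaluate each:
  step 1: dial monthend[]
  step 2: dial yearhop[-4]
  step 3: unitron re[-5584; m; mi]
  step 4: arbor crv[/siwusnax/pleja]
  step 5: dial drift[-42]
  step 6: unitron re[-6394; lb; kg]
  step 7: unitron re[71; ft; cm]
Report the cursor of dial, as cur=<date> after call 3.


Answer: cur=2134-11-30

Derivation:
Next I call dial monthend, — result: 2138-11-30.
Now I run dial yearhop passing n='-4', — result: 2134-11-30.
Invoking unitron re passing v='-5584', u_from='m', u_to='mi', → -43625/12573.
Invoking arbor crv passing p='/siwusnax/pleja', and observe ok.
I invoke dial drift passing n='-42', yielding 2134-10-19.
I use unitron re passing v='-6394', u_from='lb', u_to='kg', which returns -145013480689/50000000.
I use unitron re passing v='71', u_from='ft', u_to='cm', giving 54102/25.


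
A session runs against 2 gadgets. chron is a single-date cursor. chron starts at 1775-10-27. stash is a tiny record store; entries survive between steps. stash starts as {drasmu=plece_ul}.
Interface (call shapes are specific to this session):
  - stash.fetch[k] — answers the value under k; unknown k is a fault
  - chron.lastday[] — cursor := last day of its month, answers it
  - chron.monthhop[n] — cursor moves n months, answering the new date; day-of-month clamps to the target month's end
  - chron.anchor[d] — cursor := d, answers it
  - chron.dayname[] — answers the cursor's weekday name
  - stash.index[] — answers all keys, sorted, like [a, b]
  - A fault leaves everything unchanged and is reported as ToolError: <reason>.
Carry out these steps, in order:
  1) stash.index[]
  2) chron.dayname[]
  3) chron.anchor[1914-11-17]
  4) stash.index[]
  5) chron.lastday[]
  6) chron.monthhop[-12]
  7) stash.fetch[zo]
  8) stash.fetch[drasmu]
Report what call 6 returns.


Answer: 1913-11-30

Derivation:
// 1. stash.index() : [drasmu]
// 2. chron.dayname() : Friday
// 3. chron.anchor(d: 1914-11-17) : 1914-11-17
// 4. stash.index() : [drasmu]
// 5. chron.lastday() : 1914-11-30
// 6. chron.monthhop(n: -12) : 1913-11-30
// 7. stash.fetch(k: zo) : ToolError: no such key zo
// 8. stash.fetch(k: drasmu) : plece_ul


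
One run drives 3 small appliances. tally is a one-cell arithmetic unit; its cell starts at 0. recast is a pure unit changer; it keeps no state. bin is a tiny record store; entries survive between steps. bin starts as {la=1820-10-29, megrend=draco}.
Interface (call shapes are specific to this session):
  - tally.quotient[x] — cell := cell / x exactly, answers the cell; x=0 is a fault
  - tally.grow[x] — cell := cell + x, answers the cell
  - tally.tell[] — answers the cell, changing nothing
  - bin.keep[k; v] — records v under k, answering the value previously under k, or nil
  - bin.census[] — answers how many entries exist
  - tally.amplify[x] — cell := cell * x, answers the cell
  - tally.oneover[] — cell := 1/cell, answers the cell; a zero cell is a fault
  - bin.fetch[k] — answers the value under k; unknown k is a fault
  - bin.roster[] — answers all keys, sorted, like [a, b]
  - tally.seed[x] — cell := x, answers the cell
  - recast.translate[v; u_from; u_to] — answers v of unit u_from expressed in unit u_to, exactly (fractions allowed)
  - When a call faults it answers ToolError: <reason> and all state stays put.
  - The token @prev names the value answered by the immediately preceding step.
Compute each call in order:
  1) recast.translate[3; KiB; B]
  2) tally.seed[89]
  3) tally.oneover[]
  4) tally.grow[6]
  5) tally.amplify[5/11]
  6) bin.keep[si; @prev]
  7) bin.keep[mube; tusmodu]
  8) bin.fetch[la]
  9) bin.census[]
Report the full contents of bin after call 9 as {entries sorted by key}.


Do: recast.translate[v→3; u_from→KiB; u_to→B]
See: 3072
Do: tally.seed[x→89]
See: 89
Do: tally.oneover[]
See: 1/89
Do: tally.grow[x→6]
See: 535/89
Do: tally.amplify[x→5/11]
See: 2675/979
Do: bin.keep[k→si; v→@prev]
See: nil
Do: bin.keep[k→mube; v→tusmodu]
See: nil
Do: bin.fetch[k→la]
See: 1820-10-29
Do: bin.census[]
See: 4

Answer: {la=1820-10-29, megrend=draco, mube=tusmodu, si=2675/979}


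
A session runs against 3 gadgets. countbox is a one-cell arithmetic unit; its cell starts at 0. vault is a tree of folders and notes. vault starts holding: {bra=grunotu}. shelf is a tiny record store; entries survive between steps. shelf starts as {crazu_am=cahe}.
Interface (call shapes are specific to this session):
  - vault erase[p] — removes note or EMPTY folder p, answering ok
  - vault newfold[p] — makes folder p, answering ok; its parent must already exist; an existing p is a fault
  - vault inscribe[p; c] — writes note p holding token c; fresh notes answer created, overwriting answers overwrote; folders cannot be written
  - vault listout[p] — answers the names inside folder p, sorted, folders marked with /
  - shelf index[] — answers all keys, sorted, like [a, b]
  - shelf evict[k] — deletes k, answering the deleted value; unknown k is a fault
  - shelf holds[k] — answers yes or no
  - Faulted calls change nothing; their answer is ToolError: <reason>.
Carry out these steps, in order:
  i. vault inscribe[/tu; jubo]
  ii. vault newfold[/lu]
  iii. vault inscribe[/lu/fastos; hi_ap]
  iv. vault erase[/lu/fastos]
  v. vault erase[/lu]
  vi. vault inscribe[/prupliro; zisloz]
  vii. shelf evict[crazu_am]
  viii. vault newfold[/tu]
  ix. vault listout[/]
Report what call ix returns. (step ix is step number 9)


Do: vault inscribe[/tu; jubo]
See: created
Do: vault newfold[/lu]
See: ok
Do: vault inscribe[/lu/fastos; hi_ap]
See: created
Do: vault erase[/lu/fastos]
See: ok
Do: vault erase[/lu]
See: ok
Do: vault inscribe[/prupliro; zisloz]
See: created
Do: shelf evict[crazu_am]
See: cahe
Do: vault newfold[/tu]
See: ToolError: exists
Do: vault listout[/]
See: [bra, prupliro, tu]

Answer: [bra, prupliro, tu]


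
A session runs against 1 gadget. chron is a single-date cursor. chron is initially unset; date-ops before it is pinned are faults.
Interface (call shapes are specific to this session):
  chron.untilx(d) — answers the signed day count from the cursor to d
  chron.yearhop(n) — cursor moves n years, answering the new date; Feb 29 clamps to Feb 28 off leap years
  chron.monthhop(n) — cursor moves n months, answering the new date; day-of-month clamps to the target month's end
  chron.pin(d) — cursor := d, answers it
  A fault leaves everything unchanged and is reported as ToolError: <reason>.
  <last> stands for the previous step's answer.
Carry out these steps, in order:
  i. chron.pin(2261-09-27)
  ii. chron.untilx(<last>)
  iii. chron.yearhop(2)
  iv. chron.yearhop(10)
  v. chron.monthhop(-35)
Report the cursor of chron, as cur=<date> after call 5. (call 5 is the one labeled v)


Answer: cur=2270-10-27

Derivation:
-> chron.pin(d→2261-09-27)
<- 2261-09-27
-> chron.untilx(d→<last>)
<- 0
-> chron.yearhop(n→2)
<- 2263-09-27
-> chron.yearhop(n→10)
<- 2273-09-27
-> chron.monthhop(n→-35)
<- 2270-10-27


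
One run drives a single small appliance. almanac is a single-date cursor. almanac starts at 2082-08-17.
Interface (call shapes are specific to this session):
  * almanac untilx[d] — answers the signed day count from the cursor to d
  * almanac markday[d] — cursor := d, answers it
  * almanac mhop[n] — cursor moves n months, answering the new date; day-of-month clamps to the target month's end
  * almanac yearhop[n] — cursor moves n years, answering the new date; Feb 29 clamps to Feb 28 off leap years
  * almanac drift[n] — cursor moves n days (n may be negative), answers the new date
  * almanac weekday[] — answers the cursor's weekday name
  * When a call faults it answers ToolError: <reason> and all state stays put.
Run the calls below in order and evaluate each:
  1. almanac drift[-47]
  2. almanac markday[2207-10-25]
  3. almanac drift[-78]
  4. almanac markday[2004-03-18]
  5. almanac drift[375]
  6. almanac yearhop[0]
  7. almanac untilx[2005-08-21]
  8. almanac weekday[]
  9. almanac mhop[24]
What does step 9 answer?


Answer: 2007-03-28

Derivation:
==> almanac drift(n=-47)
<== 2082-07-01
==> almanac markday(d=2207-10-25)
<== 2207-10-25
==> almanac drift(n=-78)
<== 2207-08-08
==> almanac markday(d=2004-03-18)
<== 2004-03-18
==> almanac drift(n=375)
<== 2005-03-28
==> almanac yearhop(n=0)
<== 2005-03-28
==> almanac untilx(d=2005-08-21)
<== 146
==> almanac weekday()
<== Monday
==> almanac mhop(n=24)
<== 2007-03-28


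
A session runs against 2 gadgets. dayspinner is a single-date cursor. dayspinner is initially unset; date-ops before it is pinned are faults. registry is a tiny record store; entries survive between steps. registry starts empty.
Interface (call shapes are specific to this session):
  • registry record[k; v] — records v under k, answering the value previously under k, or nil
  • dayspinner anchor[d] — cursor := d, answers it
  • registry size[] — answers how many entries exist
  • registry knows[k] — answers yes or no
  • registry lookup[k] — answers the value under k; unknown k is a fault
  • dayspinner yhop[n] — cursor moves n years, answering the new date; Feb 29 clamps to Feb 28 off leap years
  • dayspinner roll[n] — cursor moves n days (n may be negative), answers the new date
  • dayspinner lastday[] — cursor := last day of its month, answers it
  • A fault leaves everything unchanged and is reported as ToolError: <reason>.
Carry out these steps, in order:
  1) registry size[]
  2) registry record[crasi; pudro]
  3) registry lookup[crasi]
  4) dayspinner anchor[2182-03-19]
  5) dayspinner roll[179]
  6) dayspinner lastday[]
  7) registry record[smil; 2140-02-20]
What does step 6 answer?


Act: registry size[]
Obs: 0
Act: registry record[crasi; pudro]
Obs: nil
Act: registry lookup[crasi]
Obs: pudro
Act: dayspinner anchor[2182-03-19]
Obs: 2182-03-19
Act: dayspinner roll[179]
Obs: 2182-09-14
Act: dayspinner lastday[]
Obs: 2182-09-30
Act: registry record[smil; 2140-02-20]
Obs: nil

Answer: 2182-09-30


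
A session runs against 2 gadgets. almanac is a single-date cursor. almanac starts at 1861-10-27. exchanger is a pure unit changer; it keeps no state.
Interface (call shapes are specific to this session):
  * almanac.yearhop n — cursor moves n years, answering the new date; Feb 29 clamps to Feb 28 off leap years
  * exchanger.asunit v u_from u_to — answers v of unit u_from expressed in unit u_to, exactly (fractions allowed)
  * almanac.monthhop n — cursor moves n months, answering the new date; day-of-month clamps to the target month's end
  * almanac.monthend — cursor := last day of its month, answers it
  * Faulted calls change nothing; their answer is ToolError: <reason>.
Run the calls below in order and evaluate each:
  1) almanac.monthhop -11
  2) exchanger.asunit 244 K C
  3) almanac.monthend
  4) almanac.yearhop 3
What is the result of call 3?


Answer: 1860-11-30

Derivation:
% monthhop(n: -11) == 1860-11-27
% asunit(v: 244, u_from: K, u_to: C) == -583/20
% monthend() == 1860-11-30
% yearhop(n: 3) == 1863-11-30


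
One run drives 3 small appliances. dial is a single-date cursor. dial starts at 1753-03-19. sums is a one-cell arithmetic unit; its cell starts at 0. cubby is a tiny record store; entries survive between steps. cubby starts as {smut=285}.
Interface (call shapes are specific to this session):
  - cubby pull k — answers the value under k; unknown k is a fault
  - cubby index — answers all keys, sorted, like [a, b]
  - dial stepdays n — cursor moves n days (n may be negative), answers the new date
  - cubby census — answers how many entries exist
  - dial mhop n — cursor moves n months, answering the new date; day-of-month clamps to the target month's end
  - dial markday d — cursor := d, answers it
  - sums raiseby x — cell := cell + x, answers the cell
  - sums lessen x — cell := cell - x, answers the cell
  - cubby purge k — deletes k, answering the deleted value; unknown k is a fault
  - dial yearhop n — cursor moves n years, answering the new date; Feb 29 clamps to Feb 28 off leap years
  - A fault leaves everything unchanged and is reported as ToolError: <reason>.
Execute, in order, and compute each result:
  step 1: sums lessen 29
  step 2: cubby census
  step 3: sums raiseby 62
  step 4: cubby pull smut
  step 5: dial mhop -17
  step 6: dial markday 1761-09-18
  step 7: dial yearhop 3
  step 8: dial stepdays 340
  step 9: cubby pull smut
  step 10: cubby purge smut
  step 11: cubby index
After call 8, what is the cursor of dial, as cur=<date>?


Answer: cur=1765-08-24

Derivation:
Do: sums lessen[29]
See: -29
Do: cubby census[]
See: 1
Do: sums raiseby[62]
See: 33
Do: cubby pull[smut]
See: 285
Do: dial mhop[-17]
See: 1751-10-19
Do: dial markday[1761-09-18]
See: 1761-09-18
Do: dial yearhop[3]
See: 1764-09-18
Do: dial stepdays[340]
See: 1765-08-24
Do: cubby pull[smut]
See: 285
Do: cubby purge[smut]
See: 285
Do: cubby index[]
See: []


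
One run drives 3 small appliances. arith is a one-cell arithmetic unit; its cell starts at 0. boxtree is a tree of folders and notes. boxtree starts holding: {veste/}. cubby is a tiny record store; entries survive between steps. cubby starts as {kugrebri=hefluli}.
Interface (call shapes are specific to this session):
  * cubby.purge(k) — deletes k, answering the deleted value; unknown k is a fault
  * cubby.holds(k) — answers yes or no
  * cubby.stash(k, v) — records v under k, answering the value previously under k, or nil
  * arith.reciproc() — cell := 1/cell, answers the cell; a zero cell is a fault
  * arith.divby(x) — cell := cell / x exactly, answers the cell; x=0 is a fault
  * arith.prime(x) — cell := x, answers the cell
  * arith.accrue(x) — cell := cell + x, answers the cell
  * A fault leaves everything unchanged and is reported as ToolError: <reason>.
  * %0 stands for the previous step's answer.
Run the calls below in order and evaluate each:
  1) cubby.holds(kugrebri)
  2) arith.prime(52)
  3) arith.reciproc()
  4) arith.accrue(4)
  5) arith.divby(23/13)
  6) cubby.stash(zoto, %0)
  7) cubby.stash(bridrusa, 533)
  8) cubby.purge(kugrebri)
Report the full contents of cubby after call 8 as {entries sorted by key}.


Answer: {bridrusa=533, zoto=209/92}

Derivation:
I use holds with k='kugrebri', which returns yes.
I use prime with x='52': 52.
I run reciproc: 1/52.
I try accrue with x='4': 209/52.
Invoking divby with x='23/13', and see 209/92.
Using stash with k='zoto', v='%0', yielding nil.
I use stash with k='bridrusa', v='533', giving nil.
Invoking purge with k='kugrebri': hefluli.


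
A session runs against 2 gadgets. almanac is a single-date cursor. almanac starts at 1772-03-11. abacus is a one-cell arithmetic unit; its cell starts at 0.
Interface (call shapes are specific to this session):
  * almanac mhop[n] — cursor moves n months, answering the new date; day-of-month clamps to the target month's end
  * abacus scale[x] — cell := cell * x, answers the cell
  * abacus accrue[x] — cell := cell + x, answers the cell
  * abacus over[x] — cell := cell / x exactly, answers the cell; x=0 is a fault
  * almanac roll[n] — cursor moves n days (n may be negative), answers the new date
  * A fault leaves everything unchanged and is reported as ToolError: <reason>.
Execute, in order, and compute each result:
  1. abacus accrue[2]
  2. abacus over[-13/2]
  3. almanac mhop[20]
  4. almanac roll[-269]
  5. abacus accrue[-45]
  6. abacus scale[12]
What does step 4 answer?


I call abacus accrue passing x='2', and observe 2.
I invoke abacus over passing x='-13/2', yielding -4/13.
Using almanac mhop passing n='20', — result: 1773-11-11.
Invoking almanac roll passing n='-269': 1773-02-15.
I try abacus accrue passing x='-45': -589/13.
I run abacus scale passing x='12', → -7068/13.

Answer: 1773-02-15


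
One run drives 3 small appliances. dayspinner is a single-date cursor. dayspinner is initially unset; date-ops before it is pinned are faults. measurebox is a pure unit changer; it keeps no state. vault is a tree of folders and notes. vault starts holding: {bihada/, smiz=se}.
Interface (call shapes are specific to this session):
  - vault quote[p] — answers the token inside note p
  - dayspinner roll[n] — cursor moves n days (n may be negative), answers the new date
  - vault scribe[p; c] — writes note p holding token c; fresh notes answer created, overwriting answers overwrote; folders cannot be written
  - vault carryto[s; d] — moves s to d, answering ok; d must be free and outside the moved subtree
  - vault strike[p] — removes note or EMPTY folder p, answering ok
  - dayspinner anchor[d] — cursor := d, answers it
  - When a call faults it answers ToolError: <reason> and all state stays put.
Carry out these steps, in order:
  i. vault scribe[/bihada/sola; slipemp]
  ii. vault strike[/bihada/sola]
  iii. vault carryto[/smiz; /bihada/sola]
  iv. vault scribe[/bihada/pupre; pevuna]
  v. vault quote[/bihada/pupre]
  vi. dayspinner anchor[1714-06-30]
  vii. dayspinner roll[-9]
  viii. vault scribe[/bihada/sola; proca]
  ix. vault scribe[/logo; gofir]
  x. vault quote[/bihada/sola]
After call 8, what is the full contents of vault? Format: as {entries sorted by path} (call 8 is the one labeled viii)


Answer: {bihada/, bihada/pupre=pevuna, bihada/sola=proca}

Derivation:
·→ vault scribe(/bihada/sola, slipemp)
·← created
·→ vault strike(/bihada/sola)
·← ok
·→ vault carryto(/smiz, /bihada/sola)
·← ok
·→ vault scribe(/bihada/pupre, pevuna)
·← created
·→ vault quote(/bihada/pupre)
·← pevuna
·→ dayspinner anchor(1714-06-30)
·← 1714-06-30
·→ dayspinner roll(-9)
·← 1714-06-21
·→ vault scribe(/bihada/sola, proca)
·← overwrote
·→ vault scribe(/logo, gofir)
·← created
·→ vault quote(/bihada/sola)
·← proca


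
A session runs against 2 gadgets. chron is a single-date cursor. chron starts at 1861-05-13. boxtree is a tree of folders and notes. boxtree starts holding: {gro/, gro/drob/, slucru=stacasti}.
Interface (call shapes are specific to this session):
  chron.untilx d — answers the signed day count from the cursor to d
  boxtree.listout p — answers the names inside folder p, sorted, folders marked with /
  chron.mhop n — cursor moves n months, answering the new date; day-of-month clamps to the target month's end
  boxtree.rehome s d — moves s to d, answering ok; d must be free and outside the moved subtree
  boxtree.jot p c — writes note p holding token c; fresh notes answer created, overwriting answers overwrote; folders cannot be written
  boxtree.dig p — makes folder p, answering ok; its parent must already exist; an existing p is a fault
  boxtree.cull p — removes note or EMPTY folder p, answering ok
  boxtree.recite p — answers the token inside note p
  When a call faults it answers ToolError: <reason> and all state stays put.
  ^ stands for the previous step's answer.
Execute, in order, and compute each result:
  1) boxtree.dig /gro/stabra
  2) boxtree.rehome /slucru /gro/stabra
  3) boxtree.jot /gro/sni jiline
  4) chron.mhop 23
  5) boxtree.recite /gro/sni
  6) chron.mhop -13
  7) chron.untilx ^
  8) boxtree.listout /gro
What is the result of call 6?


Answer: 1862-03-13

Derivation:
·→ boxtree.dig(p=/gro/stabra)
·← ok
·→ boxtree.rehome(s=/slucru, d=/gro/stabra)
·← ToolError: exists
·→ boxtree.jot(p=/gro/sni, c=jiline)
·← created
·→ chron.mhop(n=23)
·← 1863-04-13
·→ boxtree.recite(p=/gro/sni)
·← jiline
·→ chron.mhop(n=-13)
·← 1862-03-13
·→ chron.untilx(d=^)
·← 0
·→ boxtree.listout(p=/gro)
·← [drob/, sni, stabra/]


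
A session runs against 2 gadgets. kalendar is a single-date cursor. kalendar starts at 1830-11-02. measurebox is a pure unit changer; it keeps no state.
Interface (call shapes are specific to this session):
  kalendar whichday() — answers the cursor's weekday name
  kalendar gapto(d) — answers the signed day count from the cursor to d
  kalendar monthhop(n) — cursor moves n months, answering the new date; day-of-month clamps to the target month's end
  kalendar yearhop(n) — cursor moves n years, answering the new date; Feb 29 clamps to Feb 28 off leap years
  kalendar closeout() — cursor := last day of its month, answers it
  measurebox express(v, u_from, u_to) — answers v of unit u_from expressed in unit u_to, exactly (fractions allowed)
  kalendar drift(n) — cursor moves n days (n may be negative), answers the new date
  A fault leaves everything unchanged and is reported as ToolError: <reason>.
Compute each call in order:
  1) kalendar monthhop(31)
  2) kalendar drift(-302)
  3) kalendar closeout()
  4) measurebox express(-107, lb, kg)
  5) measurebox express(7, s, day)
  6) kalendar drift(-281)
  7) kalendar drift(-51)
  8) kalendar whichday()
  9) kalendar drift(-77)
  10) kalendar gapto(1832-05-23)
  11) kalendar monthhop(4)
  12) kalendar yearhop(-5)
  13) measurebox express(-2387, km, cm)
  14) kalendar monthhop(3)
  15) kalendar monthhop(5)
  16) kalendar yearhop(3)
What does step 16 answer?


I invoke kalendar monthhop with n='31', and get 1833-06-02.
I call kalendar drift with n='-302', giving 1832-08-04.
Invoking kalendar closeout, yielding 1832-08-31.
I try measurebox express with v='-107', u_from='lb', u_to='kg', and get -4853438359/100000000.
Using measurebox express with v='7', u_from='s', u_to='day', → 7/86400.
Next I call kalendar drift with n='-281', giving 1831-11-24.
I try kalendar drift with n='-51', giving 1831-10-04.
Now I run kalendar whichday(), and observe Tuesday.
I invoke kalendar drift with n='-77': 1831-07-19.
Then kalendar gapto with d='1832-05-23', and get 309.
Then kalendar monthhop with n='4', and get 1831-11-19.
Then kalendar yearhop with n='-5', yielding 1826-11-19.
I invoke measurebox express with v='-2387', u_from='km', u_to='cm', → -238700000.
Then kalendar monthhop with n='3', giving 1827-02-19.
I invoke kalendar monthhop with n='5', giving 1827-07-19.
I invoke kalendar yearhop with n='3', which returns 1830-07-19.

Answer: 1830-07-19


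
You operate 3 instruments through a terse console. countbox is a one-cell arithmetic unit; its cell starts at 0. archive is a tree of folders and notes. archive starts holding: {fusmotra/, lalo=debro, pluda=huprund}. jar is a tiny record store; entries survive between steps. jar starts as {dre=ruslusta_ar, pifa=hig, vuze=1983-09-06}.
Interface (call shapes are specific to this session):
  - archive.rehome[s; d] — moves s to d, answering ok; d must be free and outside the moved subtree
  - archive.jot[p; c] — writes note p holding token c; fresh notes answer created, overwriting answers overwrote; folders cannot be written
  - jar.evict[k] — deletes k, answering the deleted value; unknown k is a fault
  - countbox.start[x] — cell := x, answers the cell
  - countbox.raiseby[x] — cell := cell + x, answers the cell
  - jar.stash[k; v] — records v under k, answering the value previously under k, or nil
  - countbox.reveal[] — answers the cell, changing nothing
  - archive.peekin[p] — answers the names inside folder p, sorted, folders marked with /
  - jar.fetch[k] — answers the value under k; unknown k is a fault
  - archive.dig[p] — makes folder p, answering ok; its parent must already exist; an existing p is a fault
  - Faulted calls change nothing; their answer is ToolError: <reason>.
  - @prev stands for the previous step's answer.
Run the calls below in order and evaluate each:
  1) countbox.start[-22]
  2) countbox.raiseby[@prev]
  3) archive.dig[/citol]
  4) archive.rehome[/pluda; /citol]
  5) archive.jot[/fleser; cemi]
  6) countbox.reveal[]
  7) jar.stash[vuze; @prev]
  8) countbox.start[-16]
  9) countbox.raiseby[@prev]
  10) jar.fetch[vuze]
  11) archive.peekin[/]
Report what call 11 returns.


// start(x: -22) ~> -22
// raiseby(x: @prev) ~> -44
// dig(p: /citol) ~> ok
// rehome(s: /pluda, d: /citol) ~> ToolError: exists
// jot(p: /fleser, c: cemi) ~> created
// reveal() ~> -44
// stash(k: vuze, v: @prev) ~> 1983-09-06
// start(x: -16) ~> -16
// raiseby(x: @prev) ~> -32
// fetch(k: vuze) ~> -44
// peekin(p: /) ~> [citol/, fleser, fusmotra/, lalo, pluda]

Answer: [citol/, fleser, fusmotra/, lalo, pluda]


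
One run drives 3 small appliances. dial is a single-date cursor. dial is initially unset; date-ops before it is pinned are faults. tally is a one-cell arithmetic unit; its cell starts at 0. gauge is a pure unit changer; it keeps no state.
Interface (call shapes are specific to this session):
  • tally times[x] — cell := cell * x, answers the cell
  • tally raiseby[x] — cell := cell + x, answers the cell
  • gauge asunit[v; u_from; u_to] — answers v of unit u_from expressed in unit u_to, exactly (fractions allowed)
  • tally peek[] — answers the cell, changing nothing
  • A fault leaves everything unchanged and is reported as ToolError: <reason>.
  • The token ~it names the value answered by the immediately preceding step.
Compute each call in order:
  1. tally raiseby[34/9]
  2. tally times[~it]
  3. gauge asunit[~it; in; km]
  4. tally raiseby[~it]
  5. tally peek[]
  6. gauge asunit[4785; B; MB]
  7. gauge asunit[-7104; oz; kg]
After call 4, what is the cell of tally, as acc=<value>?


Answer: acc=481678901/33750000

Derivation:
~$ tally raiseby 34/9
  34/9
~$ tally times ~it
  1156/81
~$ gauge asunit ~it in km
  36703/101250000
~$ tally raiseby ~it
  481678901/33750000
~$ tally peek
  481678901/33750000
~$ gauge asunit 4785 B MB
  957/200000
~$ gauge asunit -7104 oz kg
  -5034875307/25000000


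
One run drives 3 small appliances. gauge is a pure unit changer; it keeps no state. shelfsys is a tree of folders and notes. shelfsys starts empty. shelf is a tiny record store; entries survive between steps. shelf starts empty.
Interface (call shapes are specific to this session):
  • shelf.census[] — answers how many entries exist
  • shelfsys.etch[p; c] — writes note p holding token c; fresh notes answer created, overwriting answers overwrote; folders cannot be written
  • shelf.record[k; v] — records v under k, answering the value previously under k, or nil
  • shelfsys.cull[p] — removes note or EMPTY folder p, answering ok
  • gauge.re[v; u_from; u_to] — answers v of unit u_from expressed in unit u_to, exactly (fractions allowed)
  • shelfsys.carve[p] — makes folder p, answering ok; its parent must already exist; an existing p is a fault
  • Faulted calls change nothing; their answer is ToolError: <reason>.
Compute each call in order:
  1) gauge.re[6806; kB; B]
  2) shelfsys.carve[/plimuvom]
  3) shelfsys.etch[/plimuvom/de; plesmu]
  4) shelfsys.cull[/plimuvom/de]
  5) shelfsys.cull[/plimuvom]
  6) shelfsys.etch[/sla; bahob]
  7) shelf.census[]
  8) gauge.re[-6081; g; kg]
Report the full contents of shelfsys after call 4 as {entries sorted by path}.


Answer: {plimuvom/}

Derivation:
# 1. gauge.re(v='6806', u_from='kB', u_to='B') ~> 6806000
# 2. shelfsys.carve(p='/plimuvom') ~> ok
# 3. shelfsys.etch(p='/plimuvom/de', c='plesmu') ~> created
# 4. shelfsys.cull(p='/plimuvom/de') ~> ok
# 5. shelfsys.cull(p='/plimuvom') ~> ok
# 6. shelfsys.etch(p='/sla', c='bahob') ~> created
# 7. shelf.census() ~> 0
# 8. gauge.re(v='-6081', u_from='g', u_to='kg') ~> -6081/1000
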